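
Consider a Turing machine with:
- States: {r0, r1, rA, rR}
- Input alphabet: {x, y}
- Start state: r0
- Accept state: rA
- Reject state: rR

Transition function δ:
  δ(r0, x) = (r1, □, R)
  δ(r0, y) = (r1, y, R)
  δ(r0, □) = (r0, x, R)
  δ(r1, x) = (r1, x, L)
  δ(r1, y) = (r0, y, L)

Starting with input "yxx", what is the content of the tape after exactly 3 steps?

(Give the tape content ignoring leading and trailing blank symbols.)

Execution trace:
Initial: [r0]yxx
Step 1: δ(r0, y) = (r1, y, R) → y[r1]xx
Step 2: δ(r1, x) = (r1, x, L) → [r1]yxx
Step 3: δ(r1, y) = (r0, y, L) → [r0]□yxx

After 3 steps, the tape (ignoring leading/trailing blanks) is: yxx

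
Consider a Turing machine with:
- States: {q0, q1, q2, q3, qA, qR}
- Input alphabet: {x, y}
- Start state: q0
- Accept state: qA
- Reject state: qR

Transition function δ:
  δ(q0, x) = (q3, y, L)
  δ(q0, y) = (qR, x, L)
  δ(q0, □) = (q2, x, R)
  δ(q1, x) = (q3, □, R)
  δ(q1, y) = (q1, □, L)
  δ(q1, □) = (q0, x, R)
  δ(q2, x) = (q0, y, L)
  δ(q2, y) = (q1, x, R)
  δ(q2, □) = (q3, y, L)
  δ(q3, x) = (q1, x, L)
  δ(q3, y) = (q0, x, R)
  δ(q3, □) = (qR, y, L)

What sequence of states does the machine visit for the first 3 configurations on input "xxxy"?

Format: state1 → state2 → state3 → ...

Execution trace:
Initial: [q0]xxxy
Step 1: δ(q0, x) = (q3, y, L) → [q3]□yxxy
Step 2: δ(q3, □) = (qR, y, L) → [qR]□yyxxy

The machine reaches the reject state qR and halts.

State sequence: q0 → q3 → qR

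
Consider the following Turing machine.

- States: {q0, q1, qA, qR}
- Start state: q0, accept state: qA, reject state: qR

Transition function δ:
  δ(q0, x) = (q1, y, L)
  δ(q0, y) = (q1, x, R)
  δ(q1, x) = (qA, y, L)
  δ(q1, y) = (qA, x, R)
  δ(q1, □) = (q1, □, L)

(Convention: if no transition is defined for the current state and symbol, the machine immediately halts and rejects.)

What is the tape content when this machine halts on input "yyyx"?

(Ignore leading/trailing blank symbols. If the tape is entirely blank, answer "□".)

Execution trace:
Initial: [q0]yyyx
Step 1: δ(q0, y) = (q1, x, R) → x[q1]yyx
Step 2: δ(q1, y) = (qA, x, R) → xx[qA]yx

The machine reaches the accept state qA and halts.

Final tape (ignoring leading/trailing blanks): xxyx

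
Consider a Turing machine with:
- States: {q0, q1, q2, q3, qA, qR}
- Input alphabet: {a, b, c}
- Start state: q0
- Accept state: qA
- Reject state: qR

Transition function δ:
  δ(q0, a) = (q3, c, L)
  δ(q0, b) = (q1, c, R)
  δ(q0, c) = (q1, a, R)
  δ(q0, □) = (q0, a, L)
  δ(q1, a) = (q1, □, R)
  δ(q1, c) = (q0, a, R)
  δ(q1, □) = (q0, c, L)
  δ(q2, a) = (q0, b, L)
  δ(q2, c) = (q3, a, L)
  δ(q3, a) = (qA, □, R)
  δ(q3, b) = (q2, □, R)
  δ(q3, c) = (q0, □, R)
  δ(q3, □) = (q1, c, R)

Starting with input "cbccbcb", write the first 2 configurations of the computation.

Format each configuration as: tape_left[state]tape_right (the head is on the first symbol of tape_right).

Transitions applied:
Step 1: δ(q0, c) = (q1, a, R)

The first 2 configurations are:
[q0]cbccbcb ⊢ a[q1]bccbcb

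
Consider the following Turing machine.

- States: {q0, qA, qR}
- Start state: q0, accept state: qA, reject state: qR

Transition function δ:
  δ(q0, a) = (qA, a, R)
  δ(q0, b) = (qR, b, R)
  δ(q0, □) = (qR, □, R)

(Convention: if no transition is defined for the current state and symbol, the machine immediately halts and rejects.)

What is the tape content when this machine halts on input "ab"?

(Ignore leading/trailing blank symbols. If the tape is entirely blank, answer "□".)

Execution trace:
Initial: [q0]ab
Step 1: δ(q0, a) = (qA, a, R) → a[qA]b

The machine reaches the accept state qA and halts.

Final tape (ignoring leading/trailing blanks): ab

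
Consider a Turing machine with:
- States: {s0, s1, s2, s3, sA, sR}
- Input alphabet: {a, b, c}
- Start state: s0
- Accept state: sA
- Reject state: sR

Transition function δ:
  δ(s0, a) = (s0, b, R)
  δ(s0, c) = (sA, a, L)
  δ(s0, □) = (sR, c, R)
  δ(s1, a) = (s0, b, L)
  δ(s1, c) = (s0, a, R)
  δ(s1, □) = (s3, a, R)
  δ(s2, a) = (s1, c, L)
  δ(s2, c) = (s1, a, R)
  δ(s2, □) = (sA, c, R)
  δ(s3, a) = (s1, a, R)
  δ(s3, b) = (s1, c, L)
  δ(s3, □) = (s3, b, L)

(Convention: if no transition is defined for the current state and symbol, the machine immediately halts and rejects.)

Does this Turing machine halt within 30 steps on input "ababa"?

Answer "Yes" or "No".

Execution trace:
Initial: [s0]ababa
Step 1: δ(s0, a) = (s0, b, R) → b[s0]baba

No transition is defined for δ(s0, b). By convention the machine halts and rejects.
The machine halted after 1 step (within the 30-step bound).

Answer: Yes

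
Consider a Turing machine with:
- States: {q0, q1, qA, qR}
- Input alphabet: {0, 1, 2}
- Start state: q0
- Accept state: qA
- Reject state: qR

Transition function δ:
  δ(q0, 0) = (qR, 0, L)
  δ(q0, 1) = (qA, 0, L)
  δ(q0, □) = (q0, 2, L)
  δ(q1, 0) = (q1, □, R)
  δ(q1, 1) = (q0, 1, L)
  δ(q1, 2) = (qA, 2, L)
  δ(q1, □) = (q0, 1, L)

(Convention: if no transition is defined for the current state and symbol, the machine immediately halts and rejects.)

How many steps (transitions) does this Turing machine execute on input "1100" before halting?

Execution trace:
Initial: [q0]1100
Step 1: δ(q0, 1) = (qA, 0, L) → [qA]□0100

The machine reaches the accept state qA and halts.

The machine executed 1 step before halting.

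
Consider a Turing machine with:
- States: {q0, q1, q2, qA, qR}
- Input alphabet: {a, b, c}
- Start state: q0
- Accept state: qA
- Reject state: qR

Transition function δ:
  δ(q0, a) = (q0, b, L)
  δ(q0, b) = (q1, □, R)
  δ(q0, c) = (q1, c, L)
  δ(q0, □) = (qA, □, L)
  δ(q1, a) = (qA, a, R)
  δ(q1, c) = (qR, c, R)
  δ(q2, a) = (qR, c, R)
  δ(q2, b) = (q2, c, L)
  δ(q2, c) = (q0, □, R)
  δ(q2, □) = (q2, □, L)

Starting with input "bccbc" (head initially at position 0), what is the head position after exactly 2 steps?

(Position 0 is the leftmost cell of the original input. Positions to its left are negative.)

Execution trace (head position shown):
Step 0: [q0]bccbc  (head at position 0)
Step 1: move right → □[q1]ccbc  (head at position 1)
Step 2: move right → □c[qR]cbc  (head at position 2)

After 2 steps, the head is at position 2.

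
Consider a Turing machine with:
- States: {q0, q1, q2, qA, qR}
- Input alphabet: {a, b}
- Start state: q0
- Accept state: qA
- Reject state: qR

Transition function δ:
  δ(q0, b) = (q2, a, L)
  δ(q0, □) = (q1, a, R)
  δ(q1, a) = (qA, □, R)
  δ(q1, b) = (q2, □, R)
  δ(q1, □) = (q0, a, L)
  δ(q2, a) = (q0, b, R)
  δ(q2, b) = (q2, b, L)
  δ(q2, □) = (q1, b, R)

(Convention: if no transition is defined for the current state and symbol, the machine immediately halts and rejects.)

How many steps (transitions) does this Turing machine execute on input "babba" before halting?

Execution trace:
Initial: [q0]babba
Step 1: δ(q0, b) = (q2, a, L) → [q2]□aabba
Step 2: δ(q2, □) = (q1, b, R) → b[q1]aabba
Step 3: δ(q1, a) = (qA, □, R) → b□[qA]abba

The machine reaches the accept state qA and halts.

The machine executed 3 steps before halting.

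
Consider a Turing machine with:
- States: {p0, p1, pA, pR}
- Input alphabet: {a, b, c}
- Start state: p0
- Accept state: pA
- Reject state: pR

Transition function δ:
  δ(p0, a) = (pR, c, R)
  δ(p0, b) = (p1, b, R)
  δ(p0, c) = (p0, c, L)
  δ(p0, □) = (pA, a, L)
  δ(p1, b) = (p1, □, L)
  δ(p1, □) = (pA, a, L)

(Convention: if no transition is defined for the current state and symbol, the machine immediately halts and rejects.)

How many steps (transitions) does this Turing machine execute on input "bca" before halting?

Execution trace:
Initial: [p0]bca
Step 1: δ(p0, b) = (p1, b, R) → b[p1]ca

No transition is defined for δ(p1, c). By convention the machine halts and rejects.

The machine executed 1 step before halting.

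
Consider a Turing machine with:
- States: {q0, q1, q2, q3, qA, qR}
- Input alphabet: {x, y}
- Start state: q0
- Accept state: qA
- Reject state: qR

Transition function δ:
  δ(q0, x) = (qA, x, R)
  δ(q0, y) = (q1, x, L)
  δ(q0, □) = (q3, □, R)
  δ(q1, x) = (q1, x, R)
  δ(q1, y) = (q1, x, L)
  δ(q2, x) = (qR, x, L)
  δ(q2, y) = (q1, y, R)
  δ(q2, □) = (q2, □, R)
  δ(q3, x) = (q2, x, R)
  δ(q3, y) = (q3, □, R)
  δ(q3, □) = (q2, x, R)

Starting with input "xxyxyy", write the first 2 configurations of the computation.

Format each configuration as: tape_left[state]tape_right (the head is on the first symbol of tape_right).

Transitions applied:
Step 1: δ(q0, x) = (qA, x, R)

The first 2 configurations are:
[q0]xxyxyy ⊢ x[qA]xyxyy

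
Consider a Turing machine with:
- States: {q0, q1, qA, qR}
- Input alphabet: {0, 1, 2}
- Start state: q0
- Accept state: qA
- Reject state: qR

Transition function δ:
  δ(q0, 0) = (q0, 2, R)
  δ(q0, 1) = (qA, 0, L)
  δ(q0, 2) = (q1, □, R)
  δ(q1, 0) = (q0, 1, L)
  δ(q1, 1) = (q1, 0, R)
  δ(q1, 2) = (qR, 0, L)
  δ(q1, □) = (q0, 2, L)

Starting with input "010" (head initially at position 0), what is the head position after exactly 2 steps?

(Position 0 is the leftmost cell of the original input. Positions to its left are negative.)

Execution trace (head position shown):
Step 0: [q0]010  (head at position 0)
Step 1: move right → 2[q0]10  (head at position 1)
Step 2: move left → [qA]200  (head at position 0)

After 2 steps, the head is at position 0.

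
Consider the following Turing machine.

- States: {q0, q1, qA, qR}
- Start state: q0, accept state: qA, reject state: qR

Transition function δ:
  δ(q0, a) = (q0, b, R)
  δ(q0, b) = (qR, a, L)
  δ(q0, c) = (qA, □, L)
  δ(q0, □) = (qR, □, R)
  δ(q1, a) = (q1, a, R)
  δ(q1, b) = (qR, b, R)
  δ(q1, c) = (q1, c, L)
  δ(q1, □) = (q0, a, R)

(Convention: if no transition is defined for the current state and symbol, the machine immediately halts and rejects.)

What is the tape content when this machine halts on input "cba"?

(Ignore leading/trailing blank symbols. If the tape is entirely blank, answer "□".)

Execution trace:
Initial: [q0]cba
Step 1: δ(q0, c) = (qA, □, L) → [qA]□□ba

The machine reaches the accept state qA and halts.

Final tape (ignoring leading/trailing blanks): ba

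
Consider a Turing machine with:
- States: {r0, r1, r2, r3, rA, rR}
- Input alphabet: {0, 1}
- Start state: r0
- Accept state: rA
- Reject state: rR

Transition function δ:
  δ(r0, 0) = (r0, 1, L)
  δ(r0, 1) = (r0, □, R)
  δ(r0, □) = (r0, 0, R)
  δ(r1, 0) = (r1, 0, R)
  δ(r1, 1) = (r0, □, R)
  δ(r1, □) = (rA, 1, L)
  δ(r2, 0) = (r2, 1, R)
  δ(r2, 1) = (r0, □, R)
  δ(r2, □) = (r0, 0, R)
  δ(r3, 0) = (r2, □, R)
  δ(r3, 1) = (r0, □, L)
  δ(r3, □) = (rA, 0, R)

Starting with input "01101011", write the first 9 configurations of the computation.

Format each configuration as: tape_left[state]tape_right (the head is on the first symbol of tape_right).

Transitions applied:
Step 1: δ(r0, 0) = (r0, 1, L)
Step 2: δ(r0, □) = (r0, 0, R)
Step 3: δ(r0, 1) = (r0, □, R)
Step 4: δ(r0, 1) = (r0, □, R)
Step 5: δ(r0, 1) = (r0, □, R)
Step 6: δ(r0, 0) = (r0, 1, L)
Step 7: δ(r0, □) = (r0, 0, R)
Step 8: δ(r0, 1) = (r0, □, R)

The first 9 configurations are:
[r0]01101011 ⊢ [r0]□11101011 ⊢ 0[r0]11101011 ⊢ 0□[r0]1101011 ⊢ 0□□[r0]101011 ⊢ 0□□□[r0]01011 ⊢ 0□□[r0]□11011 ⊢ 0□□0[r0]11011 ⊢ 0□□0□[r0]1011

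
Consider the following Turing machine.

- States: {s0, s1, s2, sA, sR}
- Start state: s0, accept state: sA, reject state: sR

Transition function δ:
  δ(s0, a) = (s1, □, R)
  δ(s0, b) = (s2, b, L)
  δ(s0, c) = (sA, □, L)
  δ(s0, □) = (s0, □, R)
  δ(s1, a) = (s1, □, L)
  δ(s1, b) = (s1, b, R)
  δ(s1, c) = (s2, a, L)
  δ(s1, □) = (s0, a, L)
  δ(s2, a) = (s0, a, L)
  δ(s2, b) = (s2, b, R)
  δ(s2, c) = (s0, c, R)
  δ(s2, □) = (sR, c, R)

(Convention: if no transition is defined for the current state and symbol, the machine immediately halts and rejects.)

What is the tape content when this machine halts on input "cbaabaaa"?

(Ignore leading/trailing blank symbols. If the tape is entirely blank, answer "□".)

Execution trace:
Initial: [s0]cbaabaaa
Step 1: δ(s0, c) = (sA, □, L) → [sA]□□baabaaa

The machine reaches the accept state sA and halts.

Final tape (ignoring leading/trailing blanks): baabaaa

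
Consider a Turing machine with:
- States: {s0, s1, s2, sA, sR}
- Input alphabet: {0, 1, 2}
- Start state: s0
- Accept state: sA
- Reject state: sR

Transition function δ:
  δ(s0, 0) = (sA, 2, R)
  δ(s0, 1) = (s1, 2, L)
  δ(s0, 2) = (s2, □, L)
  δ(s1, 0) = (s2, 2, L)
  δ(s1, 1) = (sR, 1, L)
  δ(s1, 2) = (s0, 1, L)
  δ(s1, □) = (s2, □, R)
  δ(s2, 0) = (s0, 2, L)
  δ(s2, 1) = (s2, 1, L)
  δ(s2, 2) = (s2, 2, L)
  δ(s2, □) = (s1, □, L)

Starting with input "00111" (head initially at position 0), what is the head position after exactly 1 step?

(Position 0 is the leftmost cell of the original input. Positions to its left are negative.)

Execution trace (head position shown):
Step 0: [s0]00111  (head at position 0)
Step 1: move right → 2[sA]0111  (head at position 1)

After 1 step, the head is at position 1.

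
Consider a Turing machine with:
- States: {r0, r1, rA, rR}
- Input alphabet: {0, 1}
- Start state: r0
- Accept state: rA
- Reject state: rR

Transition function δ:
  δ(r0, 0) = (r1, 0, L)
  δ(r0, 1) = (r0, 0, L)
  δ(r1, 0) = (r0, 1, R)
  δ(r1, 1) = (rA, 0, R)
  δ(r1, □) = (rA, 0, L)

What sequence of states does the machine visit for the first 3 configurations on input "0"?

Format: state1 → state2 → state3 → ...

Execution trace:
Initial: [r0]0
Step 1: δ(r0, 0) = (r1, 0, L) → [r1]□0
Step 2: δ(r1, □) = (rA, 0, L) → [rA]□00

The machine reaches the accept state rA and halts.

State sequence: r0 → r1 → rA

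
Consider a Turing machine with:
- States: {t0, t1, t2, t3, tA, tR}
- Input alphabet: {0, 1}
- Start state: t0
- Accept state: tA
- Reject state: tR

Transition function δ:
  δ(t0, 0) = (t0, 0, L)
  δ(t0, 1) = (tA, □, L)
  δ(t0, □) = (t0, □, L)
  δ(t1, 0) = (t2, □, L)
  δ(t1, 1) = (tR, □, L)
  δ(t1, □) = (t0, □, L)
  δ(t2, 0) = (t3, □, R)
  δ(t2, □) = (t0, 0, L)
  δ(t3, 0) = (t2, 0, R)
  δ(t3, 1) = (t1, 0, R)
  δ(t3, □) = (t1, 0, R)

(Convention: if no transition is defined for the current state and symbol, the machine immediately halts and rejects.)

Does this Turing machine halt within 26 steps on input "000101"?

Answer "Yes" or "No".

Execution trace:
Initial: [t0]000101
Step 1: δ(t0, 0) = (t0, 0, L) → [t0]□000101
Step 2: δ(t0, □) = (t0, □, L) → [t0]□□000101
Step 3: δ(t0, □) = (t0, □, L) → [t0]□□□000101
Step 4: δ(t0, □) = (t0, □, L) → [t0]□□□□000101
Step 5: δ(t0, □) = (t0, □, L) → [t0]□□□□□000101
Step 6: δ(t0, □) = (t0, □, L) → [t0]□□□□□□000101
Step 7: δ(t0, □) = (t0, □, L) → [t0]□□□□□□□000101
Step 8: δ(t0, □) = (t0, □, L) → [t0]□□□□□□□□000101
Step 9: δ(t0, □) = (t0, □, L) → [t0]□□□□□□□□□000101
Step 10: δ(t0, □) = (t0, □, L) → [t0]□□□□□□□□□□000101
Step 11: δ(t0, □) = (t0, □, L) → [t0]□□□□□□□□□□□000101
Step 12: δ(t0, □) = (t0, □, L) → [t0]□□□□□□□□□□□□000101
Step 13: δ(t0, □) = (t0, □, L) → [t0]□□□□□□□□□□□□□000101
Step 14: δ(t0, □) = (t0, □, L) → [t0]□□□□□□□□□□□□□□000101
Step 15: δ(t0, □) = (t0, □, L) → [t0]□□□□□□□□□□□□□□□000101
Step 16: δ(t0, □) = (t0, □, L) → [t0]□□□□□□□□□□□□□□□□000101
Step 17: δ(t0, □) = (t0, □, L) → [t0]□□□□□□□□□□□□□□□□□000101
Step 18: δ(t0, □) = (t0, □, L) → [t0]□□□□□□□□□□□□□□□□□□000101
Step 19: δ(t0, □) = (t0, □, L) → [t0]□□□□□□□□□□□□□□□□□□□000101
Step 20: δ(t0, □) = (t0, □, L) → [t0]□□□□□□□□□□□□□□□□□□□□000101
Step 21: δ(t0, □) = (t0, □, L) → [t0]□□□□□□□□□□□□□□□□□□□□□000101
Step 22: δ(t0, □) = (t0, □, L) → [t0]□□□□□□□□□□□□□□□□□□□□□□000101
Step 23: δ(t0, □) = (t0, □, L) → [t0]□□□□□□□□□□□□□□□□□□□□□□□000101
Step 24: δ(t0, □) = (t0, □, L) → [t0]□□□□□□□□□□□□□□□□□□□□□□□□000101
Step 25: δ(t0, □) = (t0, □, L) → [t0]□□□□□□□□□□□□□□□□□□□□□□□□□000101
Step 26: δ(t0, □) = (t0, □, L) → [t0]□□□□□□□□□□□□□□□□□□□□□□□□□□000101

The machine has not reached a halting state after 26 steps.
The machine did not halt within the 26-step bound.

Answer: No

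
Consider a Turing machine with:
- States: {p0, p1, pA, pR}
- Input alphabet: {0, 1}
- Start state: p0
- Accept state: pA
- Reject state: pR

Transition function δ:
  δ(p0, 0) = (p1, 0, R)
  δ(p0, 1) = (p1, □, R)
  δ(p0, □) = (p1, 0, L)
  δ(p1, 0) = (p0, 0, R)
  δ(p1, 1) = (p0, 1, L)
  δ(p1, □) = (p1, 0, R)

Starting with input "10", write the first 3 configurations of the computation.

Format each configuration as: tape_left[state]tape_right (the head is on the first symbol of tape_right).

Transitions applied:
Step 1: δ(p0, 1) = (p1, □, R)
Step 2: δ(p1, 0) = (p0, 0, R)

The first 3 configurations are:
[p0]10 ⊢ □[p1]0 ⊢ □0[p0]□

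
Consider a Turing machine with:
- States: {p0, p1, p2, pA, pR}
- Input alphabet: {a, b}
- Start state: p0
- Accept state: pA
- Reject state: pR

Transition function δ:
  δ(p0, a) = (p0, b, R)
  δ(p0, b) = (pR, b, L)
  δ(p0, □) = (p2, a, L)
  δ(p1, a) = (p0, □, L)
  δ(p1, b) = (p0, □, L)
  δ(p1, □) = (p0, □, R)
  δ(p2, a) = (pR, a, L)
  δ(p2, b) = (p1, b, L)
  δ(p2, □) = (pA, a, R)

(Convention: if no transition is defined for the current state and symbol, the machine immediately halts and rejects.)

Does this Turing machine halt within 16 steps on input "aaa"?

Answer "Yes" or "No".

Execution trace:
Initial: [p0]aaa
Step 1: δ(p0, a) = (p0, b, R) → b[p0]aa
Step 2: δ(p0, a) = (p0, b, R) → bb[p0]a
Step 3: δ(p0, a) = (p0, b, R) → bbb[p0]□
Step 4: δ(p0, □) = (p2, a, L) → bb[p2]ba
Step 5: δ(p2, b) = (p1, b, L) → b[p1]bba
Step 6: δ(p1, b) = (p0, □, L) → [p0]b□ba
Step 7: δ(p0, b) = (pR, b, L) → [pR]□b□ba

The machine reaches the reject state pR and halts.
The machine halted after 7 steps (within the 16-step bound).

Answer: Yes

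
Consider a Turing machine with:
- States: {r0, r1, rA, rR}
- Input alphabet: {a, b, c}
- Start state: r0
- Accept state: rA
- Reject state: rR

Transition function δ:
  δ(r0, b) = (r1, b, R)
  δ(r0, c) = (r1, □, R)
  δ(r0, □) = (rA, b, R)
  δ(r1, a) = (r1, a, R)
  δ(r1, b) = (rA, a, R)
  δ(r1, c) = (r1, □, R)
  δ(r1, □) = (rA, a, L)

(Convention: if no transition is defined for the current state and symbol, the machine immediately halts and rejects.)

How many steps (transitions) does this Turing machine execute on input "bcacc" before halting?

Execution trace:
Initial: [r0]bcacc
Step 1: δ(r0, b) = (r1, b, R) → b[r1]cacc
Step 2: δ(r1, c) = (r1, □, R) → b□[r1]acc
Step 3: δ(r1, a) = (r1, a, R) → b□a[r1]cc
Step 4: δ(r1, c) = (r1, □, R) → b□a□[r1]c
Step 5: δ(r1, c) = (r1, □, R) → b□a□□[r1]□
Step 6: δ(r1, □) = (rA, a, L) → b□a□[rA]□a

The machine reaches the accept state rA and halts.

The machine executed 6 steps before halting.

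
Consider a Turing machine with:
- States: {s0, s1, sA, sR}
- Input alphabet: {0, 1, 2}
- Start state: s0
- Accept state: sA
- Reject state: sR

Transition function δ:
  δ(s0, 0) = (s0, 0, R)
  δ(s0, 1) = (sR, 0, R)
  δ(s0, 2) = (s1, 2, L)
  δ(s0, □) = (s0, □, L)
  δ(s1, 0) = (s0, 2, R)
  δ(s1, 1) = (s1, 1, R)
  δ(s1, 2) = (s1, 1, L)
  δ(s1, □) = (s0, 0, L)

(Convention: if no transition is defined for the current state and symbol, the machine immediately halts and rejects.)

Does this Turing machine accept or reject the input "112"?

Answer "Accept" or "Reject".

Execution trace:
Initial: [s0]112
Step 1: δ(s0, 1) = (sR, 0, R) → 0[sR]12

The machine reaches the reject state sR and halts.

Answer: Reject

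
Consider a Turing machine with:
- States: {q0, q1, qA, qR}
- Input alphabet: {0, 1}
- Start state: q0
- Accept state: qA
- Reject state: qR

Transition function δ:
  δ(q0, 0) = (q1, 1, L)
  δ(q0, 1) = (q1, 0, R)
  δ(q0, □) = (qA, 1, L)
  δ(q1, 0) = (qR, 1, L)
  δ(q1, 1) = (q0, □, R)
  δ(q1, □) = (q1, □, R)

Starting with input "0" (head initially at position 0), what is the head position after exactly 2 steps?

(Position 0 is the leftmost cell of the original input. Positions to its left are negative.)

Execution trace (head position shown):
Step 0: [q0]0  (head at position 0)
Step 1: move left → [q1]□1  (head at position -1)
Step 2: move right → □[q1]1  (head at position 0)

After 2 steps, the head is at position 0.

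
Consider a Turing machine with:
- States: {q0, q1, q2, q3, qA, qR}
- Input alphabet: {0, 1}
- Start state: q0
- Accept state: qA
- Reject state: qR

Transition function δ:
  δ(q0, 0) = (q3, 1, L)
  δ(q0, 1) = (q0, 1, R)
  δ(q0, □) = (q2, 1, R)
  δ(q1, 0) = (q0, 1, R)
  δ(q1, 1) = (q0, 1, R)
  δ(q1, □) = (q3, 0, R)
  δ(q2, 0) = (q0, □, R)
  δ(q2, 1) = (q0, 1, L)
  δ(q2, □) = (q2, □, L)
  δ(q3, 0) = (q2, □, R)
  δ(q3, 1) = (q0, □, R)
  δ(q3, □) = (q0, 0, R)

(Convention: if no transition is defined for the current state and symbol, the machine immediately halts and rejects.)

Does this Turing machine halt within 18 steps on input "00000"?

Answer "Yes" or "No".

Execution trace:
Initial: [q0]00000
Step 1: δ(q0, 0) = (q3, 1, L) → [q3]□10000
Step 2: δ(q3, □) = (q0, 0, R) → 0[q0]10000
Step 3: δ(q0, 1) = (q0, 1, R) → 01[q0]0000
Step 4: δ(q0, 0) = (q3, 1, L) → 0[q3]11000
Step 5: δ(q3, 1) = (q0, □, R) → 0□[q0]1000
Step 6: δ(q0, 1) = (q0, 1, R) → 0□1[q0]000
Step 7: δ(q0, 0) = (q3, 1, L) → 0□[q3]1100
Step 8: δ(q3, 1) = (q0, □, R) → 0□□[q0]100
Step 9: δ(q0, 1) = (q0, 1, R) → 0□□1[q0]00
Step 10: δ(q0, 0) = (q3, 1, L) → 0□□[q3]110
Step 11: δ(q3, 1) = (q0, □, R) → 0□□□[q0]10
Step 12: δ(q0, 1) = (q0, 1, R) → 0□□□1[q0]0
Step 13: δ(q0, 0) = (q3, 1, L) → 0□□□[q3]11
Step 14: δ(q3, 1) = (q0, □, R) → 0□□□□[q0]1
Step 15: δ(q0, 1) = (q0, 1, R) → 0□□□□1[q0]□
Step 16: δ(q0, □) = (q2, 1, R) → 0□□□□11[q2]□
Step 17: δ(q2, □) = (q2, □, L) → 0□□□□1[q2]1□
Step 18: δ(q2, 1) = (q0, 1, L) → 0□□□□[q0]11□

The machine has not reached a halting state after 18 steps.
The machine did not halt within the 18-step bound.

Answer: No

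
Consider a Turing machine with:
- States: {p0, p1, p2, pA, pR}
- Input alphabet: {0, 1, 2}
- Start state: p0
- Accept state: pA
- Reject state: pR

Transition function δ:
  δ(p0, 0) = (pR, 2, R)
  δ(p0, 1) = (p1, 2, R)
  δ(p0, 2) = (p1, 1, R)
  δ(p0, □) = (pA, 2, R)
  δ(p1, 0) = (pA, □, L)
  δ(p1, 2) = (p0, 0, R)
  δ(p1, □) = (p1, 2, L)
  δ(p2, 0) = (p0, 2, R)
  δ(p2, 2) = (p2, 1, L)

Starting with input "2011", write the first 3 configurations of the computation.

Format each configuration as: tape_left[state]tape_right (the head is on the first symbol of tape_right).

Transitions applied:
Step 1: δ(p0, 2) = (p1, 1, R)
Step 2: δ(p1, 0) = (pA, □, L)

The first 3 configurations are:
[p0]2011 ⊢ 1[p1]011 ⊢ [pA]1□11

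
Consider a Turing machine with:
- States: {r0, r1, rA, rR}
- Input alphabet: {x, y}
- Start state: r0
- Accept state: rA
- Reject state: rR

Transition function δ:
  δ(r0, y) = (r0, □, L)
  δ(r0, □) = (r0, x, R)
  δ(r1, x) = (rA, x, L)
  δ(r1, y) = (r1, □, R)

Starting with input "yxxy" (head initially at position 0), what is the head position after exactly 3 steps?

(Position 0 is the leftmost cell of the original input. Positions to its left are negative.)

Execution trace (head position shown):
Step 0: [r0]yxxy  (head at position 0)
Step 1: move left → [r0]□□xxy  (head at position -1)
Step 2: move right → x[r0]□xxy  (head at position 0)
Step 3: move right → xx[r0]xxy  (head at position 1)

After 3 steps, the head is at position 1.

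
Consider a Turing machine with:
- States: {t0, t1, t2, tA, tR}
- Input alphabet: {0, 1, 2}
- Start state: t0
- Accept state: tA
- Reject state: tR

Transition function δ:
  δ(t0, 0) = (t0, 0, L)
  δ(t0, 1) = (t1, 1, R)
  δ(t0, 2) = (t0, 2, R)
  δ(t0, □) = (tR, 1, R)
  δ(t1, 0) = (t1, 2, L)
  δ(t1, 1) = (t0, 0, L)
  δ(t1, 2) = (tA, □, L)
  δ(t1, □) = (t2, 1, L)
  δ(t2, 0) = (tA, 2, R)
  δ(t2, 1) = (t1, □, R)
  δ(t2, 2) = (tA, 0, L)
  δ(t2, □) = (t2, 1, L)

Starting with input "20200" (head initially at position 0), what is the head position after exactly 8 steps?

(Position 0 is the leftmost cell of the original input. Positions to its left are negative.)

Execution trace (head position shown):
Step 0: [t0]20200  (head at position 0)
Step 1: move right → 2[t0]0200  (head at position 1)
Step 2: move left → [t0]20200  (head at position 0)
Step 3: move right → 2[t0]0200  (head at position 1)
Step 4: move left → [t0]20200  (head at position 0)
Step 5: move right → 2[t0]0200  (head at position 1)
Step 6: move left → [t0]20200  (head at position 0)
Step 7: move right → 2[t0]0200  (head at position 1)
Step 8: move left → [t0]20200  (head at position 0)

After 8 steps, the head is at position 0.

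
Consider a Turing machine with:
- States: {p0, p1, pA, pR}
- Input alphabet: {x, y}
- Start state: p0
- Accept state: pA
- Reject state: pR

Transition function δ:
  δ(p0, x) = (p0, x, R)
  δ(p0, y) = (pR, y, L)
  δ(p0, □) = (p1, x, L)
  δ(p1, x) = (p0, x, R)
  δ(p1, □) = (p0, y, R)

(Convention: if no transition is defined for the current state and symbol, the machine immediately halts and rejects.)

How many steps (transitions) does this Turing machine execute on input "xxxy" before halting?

Execution trace:
Initial: [p0]xxxy
Step 1: δ(p0, x) = (p0, x, R) → x[p0]xxy
Step 2: δ(p0, x) = (p0, x, R) → xx[p0]xy
Step 3: δ(p0, x) = (p0, x, R) → xxx[p0]y
Step 4: δ(p0, y) = (pR, y, L) → xx[pR]xy

The machine reaches the reject state pR and halts.

The machine executed 4 steps before halting.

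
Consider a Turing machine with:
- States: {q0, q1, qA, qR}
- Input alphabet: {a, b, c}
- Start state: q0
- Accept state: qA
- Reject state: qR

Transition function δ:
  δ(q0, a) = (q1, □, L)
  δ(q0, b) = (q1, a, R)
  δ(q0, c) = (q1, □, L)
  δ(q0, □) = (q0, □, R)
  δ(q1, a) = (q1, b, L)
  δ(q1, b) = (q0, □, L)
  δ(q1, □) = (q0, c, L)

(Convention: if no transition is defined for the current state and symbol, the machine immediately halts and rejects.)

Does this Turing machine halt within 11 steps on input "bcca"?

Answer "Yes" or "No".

Execution trace:
Initial: [q0]bcca
Step 1: δ(q0, b) = (q1, a, R) → a[q1]cca

No transition is defined for δ(q1, c). By convention the machine halts and rejects.
The machine halted after 1 step (within the 11-step bound).

Answer: Yes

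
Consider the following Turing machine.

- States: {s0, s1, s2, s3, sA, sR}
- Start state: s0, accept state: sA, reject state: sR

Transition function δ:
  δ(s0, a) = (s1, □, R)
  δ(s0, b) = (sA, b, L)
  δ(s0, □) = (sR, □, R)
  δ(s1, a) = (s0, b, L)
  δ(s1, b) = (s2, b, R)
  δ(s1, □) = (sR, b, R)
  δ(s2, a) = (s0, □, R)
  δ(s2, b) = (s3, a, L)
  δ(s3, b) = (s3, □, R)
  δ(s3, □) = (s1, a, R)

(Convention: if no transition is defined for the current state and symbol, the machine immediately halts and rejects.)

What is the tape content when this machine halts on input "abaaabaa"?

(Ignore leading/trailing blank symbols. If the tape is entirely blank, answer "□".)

Execution trace:
Initial: [s0]abaaabaa
Step 1: δ(s0, a) = (s1, □, R) → □[s1]baaabaa
Step 2: δ(s1, b) = (s2, b, R) → □b[s2]aaabaa
Step 3: δ(s2, a) = (s0, □, R) → □b□[s0]aabaa
Step 4: δ(s0, a) = (s1, □, R) → □b□□[s1]abaa
Step 5: δ(s1, a) = (s0, b, L) → □b□[s0]□bbaa
Step 6: δ(s0, □) = (sR, □, R) → □b□□[sR]bbaa

The machine reaches the reject state sR and halts.

Final tape (ignoring leading/trailing blanks): b□□bbaa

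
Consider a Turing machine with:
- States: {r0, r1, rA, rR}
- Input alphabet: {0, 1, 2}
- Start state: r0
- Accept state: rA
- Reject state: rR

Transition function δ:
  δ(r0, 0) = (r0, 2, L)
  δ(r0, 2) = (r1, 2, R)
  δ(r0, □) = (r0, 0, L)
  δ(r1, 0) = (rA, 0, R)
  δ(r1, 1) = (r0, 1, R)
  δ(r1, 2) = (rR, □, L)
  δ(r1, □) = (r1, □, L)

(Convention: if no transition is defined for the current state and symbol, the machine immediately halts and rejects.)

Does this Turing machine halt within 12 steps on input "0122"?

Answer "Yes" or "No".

Execution trace:
Initial: [r0]0122
Step 1: δ(r0, 0) = (r0, 2, L) → [r0]□2122
Step 2: δ(r0, □) = (r0, 0, L) → [r0]□02122
Step 3: δ(r0, □) = (r0, 0, L) → [r0]□002122
Step 4: δ(r0, □) = (r0, 0, L) → [r0]□0002122
Step 5: δ(r0, □) = (r0, 0, L) → [r0]□00002122
Step 6: δ(r0, □) = (r0, 0, L) → [r0]□000002122
Step 7: δ(r0, □) = (r0, 0, L) → [r0]□0000002122
Step 8: δ(r0, □) = (r0, 0, L) → [r0]□00000002122
Step 9: δ(r0, □) = (r0, 0, L) → [r0]□000000002122
Step 10: δ(r0, □) = (r0, 0, L) → [r0]□0000000002122
Step 11: δ(r0, □) = (r0, 0, L) → [r0]□00000000002122
Step 12: δ(r0, □) = (r0, 0, L) → [r0]□000000000002122

The machine has not reached a halting state after 12 steps.
The machine did not halt within the 12-step bound.

Answer: No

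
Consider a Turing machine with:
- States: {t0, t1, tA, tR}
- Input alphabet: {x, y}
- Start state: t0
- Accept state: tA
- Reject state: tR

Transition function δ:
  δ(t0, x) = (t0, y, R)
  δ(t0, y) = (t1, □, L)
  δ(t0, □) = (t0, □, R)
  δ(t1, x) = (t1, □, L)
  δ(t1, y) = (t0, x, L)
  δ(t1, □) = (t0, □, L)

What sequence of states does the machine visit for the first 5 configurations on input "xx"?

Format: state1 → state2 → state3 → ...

Execution trace:
Initial: [t0]xx
Step 1: δ(t0, x) = (t0, y, R) → y[t0]x
Step 2: δ(t0, x) = (t0, y, R) → yy[t0]□
Step 3: δ(t0, □) = (t0, □, R) → yy□[t0]□
Step 4: δ(t0, □) = (t0, □, R) → yy□□[t0]□

State sequence: t0 → t0 → t0 → t0 → t0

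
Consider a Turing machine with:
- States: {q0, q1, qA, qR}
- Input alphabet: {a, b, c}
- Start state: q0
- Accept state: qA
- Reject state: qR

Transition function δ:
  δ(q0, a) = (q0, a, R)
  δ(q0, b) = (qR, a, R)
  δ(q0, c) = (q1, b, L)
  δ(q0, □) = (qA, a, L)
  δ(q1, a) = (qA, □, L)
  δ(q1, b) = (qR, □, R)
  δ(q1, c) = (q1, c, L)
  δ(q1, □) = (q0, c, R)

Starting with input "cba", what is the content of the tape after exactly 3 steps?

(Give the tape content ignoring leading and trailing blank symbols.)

Execution trace:
Initial: [q0]cba
Step 1: δ(q0, c) = (q1, b, L) → [q1]□bba
Step 2: δ(q1, □) = (q0, c, R) → c[q0]bba
Step 3: δ(q0, b) = (qR, a, R) → ca[qR]ba

The machine reaches the reject state qR and halts.

After 3 steps, the tape (ignoring leading/trailing blanks) is: caba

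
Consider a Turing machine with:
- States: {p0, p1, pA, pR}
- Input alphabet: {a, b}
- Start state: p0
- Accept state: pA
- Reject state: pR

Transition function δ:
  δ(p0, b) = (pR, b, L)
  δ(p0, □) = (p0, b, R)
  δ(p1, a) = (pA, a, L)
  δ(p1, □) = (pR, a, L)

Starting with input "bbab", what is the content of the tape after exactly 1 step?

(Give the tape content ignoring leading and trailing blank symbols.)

Execution trace:
Initial: [p0]bbab
Step 1: δ(p0, b) = (pR, b, L) → [pR]□bbab

The machine reaches the reject state pR and halts.

After 1 step, the tape (ignoring leading/trailing blanks) is: bbab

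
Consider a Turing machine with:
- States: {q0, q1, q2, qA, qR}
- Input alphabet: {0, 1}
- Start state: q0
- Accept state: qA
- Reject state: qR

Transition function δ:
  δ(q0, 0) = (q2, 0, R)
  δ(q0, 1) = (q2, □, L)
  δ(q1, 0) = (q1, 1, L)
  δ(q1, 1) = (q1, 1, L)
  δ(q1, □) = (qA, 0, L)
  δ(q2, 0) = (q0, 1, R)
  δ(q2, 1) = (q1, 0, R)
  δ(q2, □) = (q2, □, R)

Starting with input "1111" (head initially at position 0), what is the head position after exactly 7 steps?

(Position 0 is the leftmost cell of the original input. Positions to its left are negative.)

Execution trace (head position shown):
Step 0: [q0]1111  (head at position 0)
Step 1: move left → [q2]□□111  (head at position -1)
Step 2: move right → □[q2]□111  (head at position 0)
Step 3: move right → □□[q2]111  (head at position 1)
Step 4: move right → □□0[q1]11  (head at position 2)
Step 5: move left → □□[q1]011  (head at position 1)
Step 6: move left → □[q1]□111  (head at position 0)
Step 7: move left → [qA]□0111  (head at position -1)

After 7 steps, the head is at position -1.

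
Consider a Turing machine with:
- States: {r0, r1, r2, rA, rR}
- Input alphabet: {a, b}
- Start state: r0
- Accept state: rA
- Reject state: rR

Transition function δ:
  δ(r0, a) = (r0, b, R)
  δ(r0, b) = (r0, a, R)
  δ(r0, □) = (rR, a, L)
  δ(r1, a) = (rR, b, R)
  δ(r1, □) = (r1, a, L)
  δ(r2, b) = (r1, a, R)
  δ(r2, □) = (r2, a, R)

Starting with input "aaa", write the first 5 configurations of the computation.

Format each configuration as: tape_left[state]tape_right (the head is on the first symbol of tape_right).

Transitions applied:
Step 1: δ(r0, a) = (r0, b, R)
Step 2: δ(r0, a) = (r0, b, R)
Step 3: δ(r0, a) = (r0, b, R)
Step 4: δ(r0, □) = (rR, a, L)

The first 5 configurations are:
[r0]aaa ⊢ b[r0]aa ⊢ bb[r0]a ⊢ bbb[r0]□ ⊢ bb[rR]ba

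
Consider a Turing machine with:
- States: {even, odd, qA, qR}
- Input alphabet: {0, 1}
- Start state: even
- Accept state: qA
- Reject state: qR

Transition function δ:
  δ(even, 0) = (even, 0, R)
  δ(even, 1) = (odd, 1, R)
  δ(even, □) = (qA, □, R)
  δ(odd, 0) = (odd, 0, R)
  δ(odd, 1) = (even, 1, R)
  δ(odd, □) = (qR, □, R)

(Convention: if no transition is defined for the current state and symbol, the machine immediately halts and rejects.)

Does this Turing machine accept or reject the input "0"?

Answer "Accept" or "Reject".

Execution trace:
Initial: [even]0
Step 1: δ(even, 0) = (even, 0, R) → 0[even]□
Step 2: δ(even, □) = (qA, □, R) → 0□[qA]□

The machine reaches the accept state qA and halts.

Answer: Accept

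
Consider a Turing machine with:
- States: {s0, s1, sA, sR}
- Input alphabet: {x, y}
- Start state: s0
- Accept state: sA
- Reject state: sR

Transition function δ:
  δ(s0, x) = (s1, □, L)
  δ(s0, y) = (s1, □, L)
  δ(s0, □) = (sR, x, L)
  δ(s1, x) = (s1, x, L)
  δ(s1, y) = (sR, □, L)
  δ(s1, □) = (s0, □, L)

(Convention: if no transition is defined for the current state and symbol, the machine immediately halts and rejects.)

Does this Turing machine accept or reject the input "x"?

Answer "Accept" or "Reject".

Execution trace:
Initial: [s0]x
Step 1: δ(s0, x) = (s1, □, L) → [s1]□□
Step 2: δ(s1, □) = (s0, □, L) → [s0]□□□
Step 3: δ(s0, □) = (sR, x, L) → [sR]□x□□

The machine reaches the reject state sR and halts.

Answer: Reject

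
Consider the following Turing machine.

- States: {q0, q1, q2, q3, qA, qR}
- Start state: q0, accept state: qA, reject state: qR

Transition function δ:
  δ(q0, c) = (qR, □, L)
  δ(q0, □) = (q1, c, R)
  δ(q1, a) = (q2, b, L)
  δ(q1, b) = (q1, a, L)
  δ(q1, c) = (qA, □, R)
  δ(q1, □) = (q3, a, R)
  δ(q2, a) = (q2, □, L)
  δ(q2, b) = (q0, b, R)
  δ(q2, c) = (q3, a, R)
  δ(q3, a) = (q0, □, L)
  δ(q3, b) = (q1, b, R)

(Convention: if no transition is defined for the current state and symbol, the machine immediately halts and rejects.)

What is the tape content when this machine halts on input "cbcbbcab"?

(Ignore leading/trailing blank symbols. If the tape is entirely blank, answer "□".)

Execution trace:
Initial: [q0]cbcbbcab
Step 1: δ(q0, c) = (qR, □, L) → [qR]□□bcbbcab

The machine reaches the reject state qR and halts.

Final tape (ignoring leading/trailing blanks): bcbbcab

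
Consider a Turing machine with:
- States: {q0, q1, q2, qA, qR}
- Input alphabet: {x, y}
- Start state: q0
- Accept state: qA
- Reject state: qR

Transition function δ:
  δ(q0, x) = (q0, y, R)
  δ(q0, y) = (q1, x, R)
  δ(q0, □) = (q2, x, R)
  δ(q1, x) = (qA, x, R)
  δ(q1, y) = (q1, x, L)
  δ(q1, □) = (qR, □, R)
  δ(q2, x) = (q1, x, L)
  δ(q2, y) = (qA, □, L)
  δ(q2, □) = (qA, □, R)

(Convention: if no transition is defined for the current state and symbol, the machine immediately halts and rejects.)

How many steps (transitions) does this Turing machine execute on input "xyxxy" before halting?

Execution trace:
Initial: [q0]xyxxy
Step 1: δ(q0, x) = (q0, y, R) → y[q0]yxxy
Step 2: δ(q0, y) = (q1, x, R) → yx[q1]xxy
Step 3: δ(q1, x) = (qA, x, R) → yxx[qA]xy

The machine reaches the accept state qA and halts.

The machine executed 3 steps before halting.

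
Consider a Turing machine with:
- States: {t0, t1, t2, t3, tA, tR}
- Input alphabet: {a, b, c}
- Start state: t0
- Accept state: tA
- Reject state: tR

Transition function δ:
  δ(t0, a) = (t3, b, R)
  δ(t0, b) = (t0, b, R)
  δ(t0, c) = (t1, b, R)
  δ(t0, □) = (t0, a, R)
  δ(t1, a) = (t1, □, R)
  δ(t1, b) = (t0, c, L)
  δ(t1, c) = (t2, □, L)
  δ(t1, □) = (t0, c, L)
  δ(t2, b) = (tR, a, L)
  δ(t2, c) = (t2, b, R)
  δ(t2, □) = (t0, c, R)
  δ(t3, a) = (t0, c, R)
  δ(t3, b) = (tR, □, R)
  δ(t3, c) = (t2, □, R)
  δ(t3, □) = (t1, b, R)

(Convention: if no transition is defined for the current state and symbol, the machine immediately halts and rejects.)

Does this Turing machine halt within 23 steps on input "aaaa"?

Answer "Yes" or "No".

Execution trace:
Initial: [t0]aaaa
Step 1: δ(t0, a) = (t3, b, R) → b[t3]aaa
Step 2: δ(t3, a) = (t0, c, R) → bc[t0]aa
Step 3: δ(t0, a) = (t3, b, R) → bcb[t3]a
Step 4: δ(t3, a) = (t0, c, R) → bcbc[t0]□
Step 5: δ(t0, □) = (t0, a, R) → bcbca[t0]□
Step 6: δ(t0, □) = (t0, a, R) → bcbcaa[t0]□
Step 7: δ(t0, □) = (t0, a, R) → bcbcaaa[t0]□
Step 8: δ(t0, □) = (t0, a, R) → bcbcaaaa[t0]□
Step 9: δ(t0, □) = (t0, a, R) → bcbcaaaaa[t0]□
Step 10: δ(t0, □) = (t0, a, R) → bcbcaaaaaa[t0]□
Step 11: δ(t0, □) = (t0, a, R) → bcbcaaaaaaa[t0]□
Step 12: δ(t0, □) = (t0, a, R) → bcbcaaaaaaaa[t0]□
Step 13: δ(t0, □) = (t0, a, R) → bcbcaaaaaaaaa[t0]□
Step 14: δ(t0, □) = (t0, a, R) → bcbcaaaaaaaaaa[t0]□
Step 15: δ(t0, □) = (t0, a, R) → bcbcaaaaaaaaaaa[t0]□
Step 16: δ(t0, □) = (t0, a, R) → bcbcaaaaaaaaaaaa[t0]□
Step 17: δ(t0, □) = (t0, a, R) → bcbcaaaaaaaaaaaaa[t0]□
Step 18: δ(t0, □) = (t0, a, R) → bcbcaaaaaaaaaaaaaa[t0]□
Step 19: δ(t0, □) = (t0, a, R) → bcbcaaaaaaaaaaaaaaa[t0]□
Step 20: δ(t0, □) = (t0, a, R) → bcbcaaaaaaaaaaaaaaaa[t0]□
Step 21: δ(t0, □) = (t0, a, R) → bcbcaaaaaaaaaaaaaaaaa[t0]□
Step 22: δ(t0, □) = (t0, a, R) → bcbcaaaaaaaaaaaaaaaaaa[t0]□
Step 23: δ(t0, □) = (t0, a, R) → bcbcaaaaaaaaaaaaaaaaaaa[t0]□

The machine has not reached a halting state after 23 steps.
The machine did not halt within the 23-step bound.

Answer: No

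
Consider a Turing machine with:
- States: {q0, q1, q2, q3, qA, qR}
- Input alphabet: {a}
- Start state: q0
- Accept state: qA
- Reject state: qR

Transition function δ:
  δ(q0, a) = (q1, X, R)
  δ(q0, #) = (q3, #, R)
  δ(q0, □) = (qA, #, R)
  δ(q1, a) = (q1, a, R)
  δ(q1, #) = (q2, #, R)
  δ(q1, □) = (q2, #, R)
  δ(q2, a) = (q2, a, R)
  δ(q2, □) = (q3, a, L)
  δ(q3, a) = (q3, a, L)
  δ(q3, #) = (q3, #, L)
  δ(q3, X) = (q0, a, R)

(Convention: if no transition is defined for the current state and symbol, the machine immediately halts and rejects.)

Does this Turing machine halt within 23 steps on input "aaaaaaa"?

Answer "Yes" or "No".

Execution trace:
Initial: [q0]aaaaaaa
Step 1: δ(q0, a) = (q1, X, R) → X[q1]aaaaaa
Step 2: δ(q1, a) = (q1, a, R) → Xa[q1]aaaaa
Step 3: δ(q1, a) = (q1, a, R) → Xaa[q1]aaaa
Step 4: δ(q1, a) = (q1, a, R) → Xaaa[q1]aaa
Step 5: δ(q1, a) = (q1, a, R) → Xaaaa[q1]aa
Step 6: δ(q1, a) = (q1, a, R) → Xaaaaa[q1]a
Step 7: δ(q1, a) = (q1, a, R) → Xaaaaaa[q1]□
Step 8: δ(q1, □) = (q2, #, R) → Xaaaaaa#[q2]□
Step 9: δ(q2, □) = (q3, a, L) → Xaaaaaa[q3]#a
Step 10: δ(q3, #) = (q3, #, L) → Xaaaaa[q3]a#a
Step 11: δ(q3, a) = (q3, a, L) → Xaaaa[q3]aa#a
Step 12: δ(q3, a) = (q3, a, L) → Xaaa[q3]aaa#a
Step 13: δ(q3, a) = (q3, a, L) → Xaa[q3]aaaa#a
Step 14: δ(q3, a) = (q3, a, L) → Xa[q3]aaaaa#a
Step 15: δ(q3, a) = (q3, a, L) → X[q3]aaaaaa#a
Step 16: δ(q3, a) = (q3, a, L) → [q3]Xaaaaaa#a
Step 17: δ(q3, X) = (q0, a, R) → a[q0]aaaaaa#a
Step 18: δ(q0, a) = (q1, X, R) → aX[q1]aaaaa#a
Step 19: δ(q1, a) = (q1, a, R) → aXa[q1]aaaa#a
Step 20: δ(q1, a) = (q1, a, R) → aXaa[q1]aaa#a
Step 21: δ(q1, a) = (q1, a, R) → aXaaa[q1]aa#a
Step 22: δ(q1, a) = (q1, a, R) → aXaaaa[q1]a#a
Step 23: δ(q1, a) = (q1, a, R) → aXaaaaa[q1]#a

The machine has not reached a halting state after 23 steps.
The machine did not halt within the 23-step bound.

Answer: No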